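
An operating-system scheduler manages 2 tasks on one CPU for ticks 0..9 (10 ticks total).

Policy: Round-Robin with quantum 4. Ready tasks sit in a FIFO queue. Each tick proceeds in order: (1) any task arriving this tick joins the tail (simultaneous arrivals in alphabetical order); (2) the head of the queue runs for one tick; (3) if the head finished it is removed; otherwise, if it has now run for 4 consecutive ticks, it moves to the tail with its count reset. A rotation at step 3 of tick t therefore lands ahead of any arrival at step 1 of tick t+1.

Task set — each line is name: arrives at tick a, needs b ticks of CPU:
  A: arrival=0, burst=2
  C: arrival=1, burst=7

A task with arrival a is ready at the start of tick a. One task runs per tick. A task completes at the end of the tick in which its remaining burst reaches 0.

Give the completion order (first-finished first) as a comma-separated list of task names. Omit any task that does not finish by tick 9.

t=0: queue=[A] q_used=0 → run A
t=1: queue=[A,C] q_used=1 → run A
t=2: queue=[C] q_used=0 → run C
t=3: queue=[C] q_used=1 → run C
t=4: queue=[C] q_used=2 → run C
t=5: queue=[C] q_used=3 → run C
t=6: queue=[C] q_used=0 → run C
t=7: queue=[C] q_used=1 → run C
t=8: queue=[C] q_used=2 → run C
t=9: (idle)

completion order = A, C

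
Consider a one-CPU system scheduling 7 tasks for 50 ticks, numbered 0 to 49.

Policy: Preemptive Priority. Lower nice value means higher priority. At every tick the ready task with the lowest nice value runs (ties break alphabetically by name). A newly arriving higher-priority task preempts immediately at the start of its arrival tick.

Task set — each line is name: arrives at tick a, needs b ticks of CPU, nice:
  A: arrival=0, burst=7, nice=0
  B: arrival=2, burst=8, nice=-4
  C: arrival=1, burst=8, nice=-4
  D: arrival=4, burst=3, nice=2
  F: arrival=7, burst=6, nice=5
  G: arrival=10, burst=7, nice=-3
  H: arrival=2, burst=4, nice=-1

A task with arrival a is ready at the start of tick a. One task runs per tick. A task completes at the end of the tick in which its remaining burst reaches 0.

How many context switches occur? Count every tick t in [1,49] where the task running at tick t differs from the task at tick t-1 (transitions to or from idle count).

context switches = 9

t=0: ready={A} → run A
t=1: ready={A,C} → run C
t=2: ready={A,B,C,H} → run B
t=3: ready={A,B,C,H} → run B
t=4: ready={A,B,C,D,H} → run B
t=5: ready={A,B,C,D,H} → run B
t=6: ready={A,B,C,D,H} → run B
t=7: ready={A,B,C,D,F,H} → run B
t=8: ready={A,B,C,D,F,H} → run B
t=9: ready={A,B,C,D,F,H} → run B
t=10: ready={A,C,D,F,G,H} → run C
t=11: ready={A,C,D,F,G,H} → run C
t=12: ready={A,C,D,F,G,H} → run C
t=13: ready={A,C,D,F,G,H} → run C
t=14: ready={A,C,D,F,G,H} → run C
t=15: ready={A,C,D,F,G,H} → run C
t=16: ready={A,C,D,F,G,H} → run C
t=17: ready={A,D,F,G,H} → run G
t=18: ready={A,D,F,G,H} → run G
t=19: ready={A,D,F,G,H} → run G
t=20: ready={A,D,F,G,H} → run G
t=21: ready={A,D,F,G,H} → run G
t=22: ready={A,D,F,G,H} → run G
t=23: ready={A,D,F,G,H} → run G
t=24: ready={A,D,F,H} → run H
t=25: ready={A,D,F,H} → run H
t=26: ready={A,D,F,H} → run H
t=27: ready={A,D,F,H} → run H
t=28: ready={A,D,F} → run A
t=29: ready={A,D,F} → run A
t=30: ready={A,D,F} → run A
t=31: ready={A,D,F} → run A
t=32: ready={A,D,F} → run A
t=33: ready={A,D,F} → run A
t=34: ready={D,F} → run D
t=35: ready={D,F} → run D
t=36: ready={D,F} → run D
t=37: ready={F} → run F
t=38: ready={F} → run F
t=39: ready={F} → run F
t=40: ready={F} → run F
t=41: ready={F} → run F
t=42: ready={F} → run F
t=43: (idle)
t=44: (idle)
t=45: (idle)
t=46: (idle)
t=47: (idle)
t=48: (idle)
t=49: (idle)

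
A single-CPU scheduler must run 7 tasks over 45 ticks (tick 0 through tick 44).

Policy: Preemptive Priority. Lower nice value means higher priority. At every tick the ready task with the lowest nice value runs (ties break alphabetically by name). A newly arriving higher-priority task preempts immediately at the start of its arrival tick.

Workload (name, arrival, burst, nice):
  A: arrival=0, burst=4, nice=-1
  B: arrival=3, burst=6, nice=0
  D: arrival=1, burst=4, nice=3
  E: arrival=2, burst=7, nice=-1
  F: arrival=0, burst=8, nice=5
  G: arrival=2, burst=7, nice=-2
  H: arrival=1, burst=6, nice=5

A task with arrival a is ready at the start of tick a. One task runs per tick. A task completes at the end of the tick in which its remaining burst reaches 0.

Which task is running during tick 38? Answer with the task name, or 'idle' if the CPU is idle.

t=0: ready={A,F} → run A
t=1: ready={A,D,F,H} → run A
t=2: ready={A,D,E,F,G,H} → run G
t=3: ready={A,B,D,E,F,G,H} → run G
t=4: ready={A,B,D,E,F,G,H} → run G
t=5: ready={A,B,D,E,F,G,H} → run G
t=6: ready={A,B,D,E,F,G,H} → run G
t=7: ready={A,B,D,E,F,G,H} → run G
t=8: ready={A,B,D,E,F,G,H} → run G
t=9: ready={A,B,D,E,F,H} → run A
t=10: ready={A,B,D,E,F,H} → run A
t=11: ready={B,D,E,F,H} → run E
t=12: ready={B,D,E,F,H} → run E
t=13: ready={B,D,E,F,H} → run E
t=14: ready={B,D,E,F,H} → run E
t=15: ready={B,D,E,F,H} → run E
t=16: ready={B,D,E,F,H} → run E
t=17: ready={B,D,E,F,H} → run E
t=18: ready={B,D,F,H} → run B
t=19: ready={B,D,F,H} → run B
t=20: ready={B,D,F,H} → run B
t=21: ready={B,D,F,H} → run B
t=22: ready={B,D,F,H} → run B
t=23: ready={B,D,F,H} → run B
t=24: ready={D,F,H} → run D
t=25: ready={D,F,H} → run D
t=26: ready={D,F,H} → run D
t=27: ready={D,F,H} → run D
t=28: ready={F,H} → run F
t=29: ready={F,H} → run F
t=30: ready={F,H} → run F
t=31: ready={F,H} → run F
t=32: ready={F,H} → run F
t=33: ready={F,H} → run F
t=34: ready={F,H} → run F
t=35: ready={F,H} → run F
t=36: ready={H} → run H
t=37: ready={H} → run H
t=38: ready={H} → run H
t=39: ready={H} → run H
t=40: ready={H} → run H
t=41: ready={H} → run H
t=42: (idle)
t=43: (idle)
t=44: (idle)

running at tick 38 = H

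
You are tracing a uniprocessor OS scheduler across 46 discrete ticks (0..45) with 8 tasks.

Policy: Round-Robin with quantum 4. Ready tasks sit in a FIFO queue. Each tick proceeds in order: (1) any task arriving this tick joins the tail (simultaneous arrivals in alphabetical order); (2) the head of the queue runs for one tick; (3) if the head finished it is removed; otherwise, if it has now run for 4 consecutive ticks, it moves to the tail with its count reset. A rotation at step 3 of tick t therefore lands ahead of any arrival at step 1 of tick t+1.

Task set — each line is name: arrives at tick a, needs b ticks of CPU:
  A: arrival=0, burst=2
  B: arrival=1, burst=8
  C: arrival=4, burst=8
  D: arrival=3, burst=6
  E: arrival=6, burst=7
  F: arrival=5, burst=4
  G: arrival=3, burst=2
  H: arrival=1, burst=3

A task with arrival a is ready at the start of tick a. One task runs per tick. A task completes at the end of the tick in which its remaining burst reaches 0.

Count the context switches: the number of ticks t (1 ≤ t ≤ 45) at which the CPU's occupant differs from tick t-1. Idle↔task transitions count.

context switches = 12

t=0: queue=[A] q_used=0 → run A
t=1: queue=[A,B,H] q_used=1 → run A
t=2: queue=[B,H] q_used=0 → run B
t=3: queue=[B,H,D,G] q_used=1 → run B
t=4: queue=[B,H,D,G,C] q_used=2 → run B
t=5: queue=[B,H,D,G,C,F] q_used=3 → run B
t=6: queue=[H,D,G,C,F,B,E] q_used=0 → run H
t=7: queue=[H,D,G,C,F,B,E] q_used=1 → run H
t=8: queue=[H,D,G,C,F,B,E] q_used=2 → run H
t=9: queue=[D,G,C,F,B,E] q_used=0 → run D
t=10: queue=[D,G,C,F,B,E] q_used=1 → run D
t=11: queue=[D,G,C,F,B,E] q_used=2 → run D
t=12: queue=[D,G,C,F,B,E] q_used=3 → run D
t=13: queue=[G,C,F,B,E,D] q_used=0 → run G
t=14: queue=[G,C,F,B,E,D] q_used=1 → run G
t=15: queue=[C,F,B,E,D] q_used=0 → run C
t=16: queue=[C,F,B,E,D] q_used=1 → run C
t=17: queue=[C,F,B,E,D] q_used=2 → run C
t=18: queue=[C,F,B,E,D] q_used=3 → run C
t=19: queue=[F,B,E,D,C] q_used=0 → run F
t=20: queue=[F,B,E,D,C] q_used=1 → run F
t=21: queue=[F,B,E,D,C] q_used=2 → run F
t=22: queue=[F,B,E,D,C] q_used=3 → run F
t=23: queue=[B,E,D,C] q_used=0 → run B
t=24: queue=[B,E,D,C] q_used=1 → run B
t=25: queue=[B,E,D,C] q_used=2 → run B
t=26: queue=[B,E,D,C] q_used=3 → run B
t=27: queue=[E,D,C] q_used=0 → run E
t=28: queue=[E,D,C] q_used=1 → run E
t=29: queue=[E,D,C] q_used=2 → run E
t=30: queue=[E,D,C] q_used=3 → run E
t=31: queue=[D,C,E] q_used=0 → run D
t=32: queue=[D,C,E] q_used=1 → run D
t=33: queue=[C,E] q_used=0 → run C
t=34: queue=[C,E] q_used=1 → run C
t=35: queue=[C,E] q_used=2 → run C
t=36: queue=[C,E] q_used=3 → run C
t=37: queue=[E] q_used=0 → run E
t=38: queue=[E] q_used=1 → run E
t=39: queue=[E] q_used=2 → run E
t=40: (idle)
t=41: (idle)
t=42: (idle)
t=43: (idle)
t=44: (idle)
t=45: (idle)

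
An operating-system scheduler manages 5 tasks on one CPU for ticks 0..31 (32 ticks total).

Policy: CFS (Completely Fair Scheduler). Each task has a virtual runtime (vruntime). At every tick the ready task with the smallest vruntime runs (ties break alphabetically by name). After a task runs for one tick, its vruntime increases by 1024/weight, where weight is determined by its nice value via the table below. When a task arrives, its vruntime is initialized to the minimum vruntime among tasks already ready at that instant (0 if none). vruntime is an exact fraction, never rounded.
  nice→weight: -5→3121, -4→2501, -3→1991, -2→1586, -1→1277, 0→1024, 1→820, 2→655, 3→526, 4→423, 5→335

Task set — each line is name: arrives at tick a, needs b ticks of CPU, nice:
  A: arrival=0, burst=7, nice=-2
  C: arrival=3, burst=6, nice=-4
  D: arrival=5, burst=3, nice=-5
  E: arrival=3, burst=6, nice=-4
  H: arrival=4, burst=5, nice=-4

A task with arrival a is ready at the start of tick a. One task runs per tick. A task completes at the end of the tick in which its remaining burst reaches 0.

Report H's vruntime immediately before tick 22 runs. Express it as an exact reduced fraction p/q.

t=0: vr[A=0] → run A
t=1: vr[A=512/793] → run A
t=2: vr[A=1024/793] → run A
t=3: vr[A=1536/793 C=1536/793 E=1536/793] → run A
t=4: vr[A=2048/793 C=1536/793 E=1536/793 H=1536/793] → run C
t=5: vr[A=2048/793 C=76288/32513 D=1536/793 E=1536/793 H=1536/793] → run D
t=6: vr[A=2048/793 C=76288/32513 D=5605888/2474953 E=1536/793 H=1536/793] → run E
t=7: vr[A=2048/793 C=76288/32513 D=5605888/2474953 E=76288/32513 H=1536/793] → run H
t=8: vr[A=2048/793 C=76288/32513 D=5605888/2474953 E=76288/32513 H=76288/32513] → run D
t=9: vr[A=2048/793 C=76288/32513 D=6417920/2474953 E=76288/32513 H=76288/32513] → run C
t=10: vr[A=2048/793 C=89600/32513 D=6417920/2474953 E=76288/32513 H=76288/32513] → run E
t=11: vr[A=2048/793 C=89600/32513 D=6417920/2474953 E=89600/32513 H=76288/32513] → run H
t=12: vr[A=2048/793 C=89600/32513 D=6417920/2474953 E=89600/32513 H=89600/32513] → run A
t=13: vr[A=2560/793 C=89600/32513 D=6417920/2474953 E=89600/32513 H=89600/32513] → run D
t=14: vr[A=2560/793 C=89600/32513 E=89600/32513 H=89600/32513] → run C
t=15: vr[A=2560/793 C=102912/32513 E=89600/32513 H=89600/32513] → run E
t=16: vr[A=2560/793 C=102912/32513 E=102912/32513 H=89600/32513] → run H
t=17: vr[A=2560/793 C=102912/32513 E=102912/32513 H=102912/32513] → run C
t=18: vr[A=2560/793 C=116224/32513 E=102912/32513 H=102912/32513] → run E
t=19: vr[A=2560/793 C=116224/32513 E=116224/32513 H=102912/32513] → run H
t=20: vr[A=2560/793 C=116224/32513 E=116224/32513 H=116224/32513] → run A
t=21: vr[A=3072/793 C=116224/32513 E=116224/32513 H=116224/32513] → run C
t=22: vr[A=3072/793 C=129536/32513 E=116224/32513 H=116224/32513] → run E
t=23: vr[A=3072/793 C=129536/32513 E=129536/32513 H=116224/32513] → run H
t=24: vr[A=3072/793 C=129536/32513 E=129536/32513] → run A
t=25: vr[C=129536/32513 E=129536/32513] → run C
t=26: vr[E=129536/32513] → run E
t=27: (idle)
t=28: (idle)
t=29: (idle)
t=30: (idle)
t=31: (idle)

vruntime(H, start of tick 22) = 116224/32513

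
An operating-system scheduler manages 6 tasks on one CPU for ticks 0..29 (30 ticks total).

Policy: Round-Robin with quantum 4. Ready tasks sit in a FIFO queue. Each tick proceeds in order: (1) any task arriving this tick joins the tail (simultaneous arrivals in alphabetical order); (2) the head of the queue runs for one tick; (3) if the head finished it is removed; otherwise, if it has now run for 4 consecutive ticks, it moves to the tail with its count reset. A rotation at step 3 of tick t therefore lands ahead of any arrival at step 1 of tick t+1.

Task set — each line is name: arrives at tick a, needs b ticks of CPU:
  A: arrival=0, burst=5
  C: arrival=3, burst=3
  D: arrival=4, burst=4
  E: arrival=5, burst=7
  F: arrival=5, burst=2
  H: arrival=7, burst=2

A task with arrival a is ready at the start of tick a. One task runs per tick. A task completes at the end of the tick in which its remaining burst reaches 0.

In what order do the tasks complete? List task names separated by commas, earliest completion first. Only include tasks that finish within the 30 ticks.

completion order = C, A, D, F, H, E

t=0: queue=[A] q_used=0 → run A
t=1: queue=[A] q_used=1 → run A
t=2: queue=[A] q_used=2 → run A
t=3: queue=[A,C] q_used=3 → run A
t=4: queue=[C,A,D] q_used=0 → run C
t=5: queue=[C,A,D,E,F] q_used=1 → run C
t=6: queue=[C,A,D,E,F] q_used=2 → run C
t=7: queue=[A,D,E,F,H] q_used=0 → run A
t=8: queue=[D,E,F,H] q_used=0 → run D
t=9: queue=[D,E,F,H] q_used=1 → run D
t=10: queue=[D,E,F,H] q_used=2 → run D
t=11: queue=[D,E,F,H] q_used=3 → run D
t=12: queue=[E,F,H] q_used=0 → run E
t=13: queue=[E,F,H] q_used=1 → run E
t=14: queue=[E,F,H] q_used=2 → run E
t=15: queue=[E,F,H] q_used=3 → run E
t=16: queue=[F,H,E] q_used=0 → run F
t=17: queue=[F,H,E] q_used=1 → run F
t=18: queue=[H,E] q_used=0 → run H
t=19: queue=[H,E] q_used=1 → run H
t=20: queue=[E] q_used=0 → run E
t=21: queue=[E] q_used=1 → run E
t=22: queue=[E] q_used=2 → run E
t=23: (idle)
t=24: (idle)
t=25: (idle)
t=26: (idle)
t=27: (idle)
t=28: (idle)
t=29: (idle)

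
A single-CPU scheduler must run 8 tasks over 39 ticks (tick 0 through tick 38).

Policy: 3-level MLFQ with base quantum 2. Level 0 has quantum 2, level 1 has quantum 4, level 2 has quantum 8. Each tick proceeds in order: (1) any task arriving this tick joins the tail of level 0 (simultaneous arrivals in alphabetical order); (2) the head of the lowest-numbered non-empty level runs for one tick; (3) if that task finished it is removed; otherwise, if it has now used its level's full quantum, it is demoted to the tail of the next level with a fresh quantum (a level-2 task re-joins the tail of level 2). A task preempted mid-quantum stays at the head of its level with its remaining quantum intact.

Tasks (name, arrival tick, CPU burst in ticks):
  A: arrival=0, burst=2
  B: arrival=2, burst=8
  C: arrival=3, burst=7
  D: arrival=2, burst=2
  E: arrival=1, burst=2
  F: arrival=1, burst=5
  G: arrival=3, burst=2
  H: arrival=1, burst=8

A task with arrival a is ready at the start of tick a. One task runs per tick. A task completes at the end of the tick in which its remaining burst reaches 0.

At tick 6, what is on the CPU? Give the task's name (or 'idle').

t=0: L0/L1/L2 = A/-/- → run A
t=1: L0/L1/L2 = AEFH/-/- → run A
t=2: L0/L1/L2 = EFHBD/-/- → run E
t=3: L0/L1/L2 = EFHBDCG/-/- → run E
t=4: L0/L1/L2 = FHBDCG/-/- → run F
t=5: L0/L1/L2 = FHBDCG/-/- → run F
t=6: L0/L1/L2 = HBDCG/F/- → run H
t=7: L0/L1/L2 = HBDCG/F/- → run H
t=8: L0/L1/L2 = BDCG/FH/- → run B
t=9: L0/L1/L2 = BDCG/FH/- → run B
t=10: L0/L1/L2 = DCG/FHB/- → run D
t=11: L0/L1/L2 = DCG/FHB/- → run D
t=12: L0/L1/L2 = CG/FHB/- → run C
t=13: L0/L1/L2 = CG/FHB/- → run C
t=14: L0/L1/L2 = G/FHBC/- → run G
t=15: L0/L1/L2 = G/FHBC/- → run G
t=16: L0/L1/L2 = -/FHBC/- → run F
t=17: L0/L1/L2 = -/FHBC/- → run F
t=18: L0/L1/L2 = -/FHBC/- → run F
t=19: L0/L1/L2 = -/HBC/- → run H
t=20: L0/L1/L2 = -/HBC/- → run H
t=21: L0/L1/L2 = -/HBC/- → run H
t=22: L0/L1/L2 = -/HBC/- → run H
t=23: L0/L1/L2 = -/BC/H → run B
t=24: L0/L1/L2 = -/BC/H → run B
t=25: L0/L1/L2 = -/BC/H → run B
t=26: L0/L1/L2 = -/BC/H → run B
t=27: L0/L1/L2 = -/C/HB → run C
t=28: L0/L1/L2 = -/C/HB → run C
t=29: L0/L1/L2 = -/C/HB → run C
t=30: L0/L1/L2 = -/C/HB → run C
t=31: L0/L1/L2 = -/-/HBC → run H
t=32: L0/L1/L2 = -/-/HBC → run H
t=33: L0/L1/L2 = -/-/BC → run B
t=34: L0/L1/L2 = -/-/BC → run B
t=35: L0/L1/L2 = -/-/C → run C
t=36: (idle)
t=37: (idle)
t=38: (idle)

running at tick 6 = H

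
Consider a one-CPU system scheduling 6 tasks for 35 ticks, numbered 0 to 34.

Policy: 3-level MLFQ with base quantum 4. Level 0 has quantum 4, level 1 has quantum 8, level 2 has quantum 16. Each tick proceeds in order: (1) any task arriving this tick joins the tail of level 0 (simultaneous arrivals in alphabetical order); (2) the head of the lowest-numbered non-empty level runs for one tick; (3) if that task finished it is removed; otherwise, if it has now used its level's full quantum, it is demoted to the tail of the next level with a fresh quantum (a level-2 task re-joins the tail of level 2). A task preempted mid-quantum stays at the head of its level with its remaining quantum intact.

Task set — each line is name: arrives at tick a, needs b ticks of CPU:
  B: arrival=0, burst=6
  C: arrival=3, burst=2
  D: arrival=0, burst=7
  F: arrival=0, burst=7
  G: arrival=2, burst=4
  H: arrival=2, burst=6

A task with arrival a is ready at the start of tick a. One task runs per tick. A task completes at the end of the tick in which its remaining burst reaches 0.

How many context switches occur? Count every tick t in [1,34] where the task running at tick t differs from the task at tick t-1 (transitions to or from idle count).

context switches = 10

t=0: L0/L1/L2 = BDF/-/- → run B
t=1: L0/L1/L2 = BDF/-/- → run B
t=2: L0/L1/L2 = BDFGH/-/- → run B
t=3: L0/L1/L2 = BDFGHC/-/- → run B
t=4: L0/L1/L2 = DFGHC/B/- → run D
t=5: L0/L1/L2 = DFGHC/B/- → run D
t=6: L0/L1/L2 = DFGHC/B/- → run D
t=7: L0/L1/L2 = DFGHC/B/- → run D
t=8: L0/L1/L2 = FGHC/BD/- → run F
t=9: L0/L1/L2 = FGHC/BD/- → run F
t=10: L0/L1/L2 = FGHC/BD/- → run F
t=11: L0/L1/L2 = FGHC/BD/- → run F
t=12: L0/L1/L2 = GHC/BDF/- → run G
t=13: L0/L1/L2 = GHC/BDF/- → run G
t=14: L0/L1/L2 = GHC/BDF/- → run G
t=15: L0/L1/L2 = GHC/BDF/- → run G
t=16: L0/L1/L2 = HC/BDF/- → run H
t=17: L0/L1/L2 = HC/BDF/- → run H
t=18: L0/L1/L2 = HC/BDF/- → run H
t=19: L0/L1/L2 = HC/BDF/- → run H
t=20: L0/L1/L2 = C/BDFH/- → run C
t=21: L0/L1/L2 = C/BDFH/- → run C
t=22: L0/L1/L2 = -/BDFH/- → run B
t=23: L0/L1/L2 = -/BDFH/- → run B
t=24: L0/L1/L2 = -/DFH/- → run D
t=25: L0/L1/L2 = -/DFH/- → run D
t=26: L0/L1/L2 = -/DFH/- → run D
t=27: L0/L1/L2 = -/FH/- → run F
t=28: L0/L1/L2 = -/FH/- → run F
t=29: L0/L1/L2 = -/FH/- → run F
t=30: L0/L1/L2 = -/H/- → run H
t=31: L0/L1/L2 = -/H/- → run H
t=32: (idle)
t=33: (idle)
t=34: (idle)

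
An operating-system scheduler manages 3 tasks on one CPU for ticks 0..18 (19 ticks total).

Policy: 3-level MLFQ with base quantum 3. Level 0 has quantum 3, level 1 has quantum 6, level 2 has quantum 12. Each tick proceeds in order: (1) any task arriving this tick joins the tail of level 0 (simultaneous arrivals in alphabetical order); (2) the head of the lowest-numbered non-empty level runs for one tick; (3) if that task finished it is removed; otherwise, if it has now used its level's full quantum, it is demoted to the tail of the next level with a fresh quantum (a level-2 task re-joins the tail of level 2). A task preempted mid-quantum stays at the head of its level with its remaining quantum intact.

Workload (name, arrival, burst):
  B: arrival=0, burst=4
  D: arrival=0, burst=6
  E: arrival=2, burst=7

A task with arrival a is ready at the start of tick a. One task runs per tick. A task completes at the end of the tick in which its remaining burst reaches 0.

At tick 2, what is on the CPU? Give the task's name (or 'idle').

t=0: L0/L1/L2 = BD/-/- → run B
t=1: L0/L1/L2 = BD/-/- → run B
t=2: L0/L1/L2 = BDE/-/- → run B
t=3: L0/L1/L2 = DE/B/- → run D
t=4: L0/L1/L2 = DE/B/- → run D
t=5: L0/L1/L2 = DE/B/- → run D
t=6: L0/L1/L2 = E/BD/- → run E
t=7: L0/L1/L2 = E/BD/- → run E
t=8: L0/L1/L2 = E/BD/- → run E
t=9: L0/L1/L2 = -/BDE/- → run B
t=10: L0/L1/L2 = -/DE/- → run D
t=11: L0/L1/L2 = -/DE/- → run D
t=12: L0/L1/L2 = -/DE/- → run D
t=13: L0/L1/L2 = -/E/- → run E
t=14: L0/L1/L2 = -/E/- → run E
t=15: L0/L1/L2 = -/E/- → run E
t=16: L0/L1/L2 = -/E/- → run E
t=17: (idle)
t=18: (idle)

running at tick 2 = B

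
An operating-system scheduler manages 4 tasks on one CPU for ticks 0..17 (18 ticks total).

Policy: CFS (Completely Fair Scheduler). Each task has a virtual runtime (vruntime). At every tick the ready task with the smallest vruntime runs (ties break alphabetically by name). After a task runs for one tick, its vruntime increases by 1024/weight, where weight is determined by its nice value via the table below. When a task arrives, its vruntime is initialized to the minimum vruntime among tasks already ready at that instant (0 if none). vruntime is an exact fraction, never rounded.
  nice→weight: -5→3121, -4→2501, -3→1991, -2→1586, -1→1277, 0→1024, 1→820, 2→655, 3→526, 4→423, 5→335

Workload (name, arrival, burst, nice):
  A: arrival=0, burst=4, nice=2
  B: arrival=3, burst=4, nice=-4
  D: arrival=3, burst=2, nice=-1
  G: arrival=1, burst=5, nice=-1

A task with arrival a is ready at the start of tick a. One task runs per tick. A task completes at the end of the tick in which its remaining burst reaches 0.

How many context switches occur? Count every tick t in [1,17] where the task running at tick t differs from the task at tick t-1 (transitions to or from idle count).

t=0: vr[A=0] → run A
t=1: vr[A=1024/655 G=1024/655] → run A
t=2: vr[A=2048/655 G=1024/655] → run G
t=3: vr[A=2048/655 B=1978368/836435 D=1978368/836435 G=1978368/836435] → run B
t=4: vr[A=2048/655 B=5804407808/2091923935 D=1978368/836435 G=1978368/836435] → run D
t=5: vr[A=2048/655 B=5804407808/2091923935 D=2649088/836435 G=1978368/836435] → run G
t=6: vr[A=2048/655 B=5804407808/2091923935 D=2649088/836435 G=2649088/836435] → run B
t=7: vr[A=2048/655 B=6660917248/2091923935 D=2649088/836435 G=2649088/836435] → run A
t=8: vr[A=3072/655 B=6660917248/2091923935 D=2649088/836435 G=2649088/836435] → run D
t=9: vr[A=3072/655 B=6660917248/2091923935 G=2649088/836435] → run G
t=10: vr[A=3072/655 B=6660917248/2091923935 G=3319808/836435] → run B
t=11: vr[A=3072/655 B=7517426688/2091923935 G=3319808/836435] → run B
t=12: vr[A=3072/655 G=3319808/836435] → run G
t=13: vr[A=3072/655 G=3990528/836435] → run A
t=14: vr[G=3990528/836435] → run G
t=15: (idle)
t=16: (idle)
t=17: (idle)

context switches = 13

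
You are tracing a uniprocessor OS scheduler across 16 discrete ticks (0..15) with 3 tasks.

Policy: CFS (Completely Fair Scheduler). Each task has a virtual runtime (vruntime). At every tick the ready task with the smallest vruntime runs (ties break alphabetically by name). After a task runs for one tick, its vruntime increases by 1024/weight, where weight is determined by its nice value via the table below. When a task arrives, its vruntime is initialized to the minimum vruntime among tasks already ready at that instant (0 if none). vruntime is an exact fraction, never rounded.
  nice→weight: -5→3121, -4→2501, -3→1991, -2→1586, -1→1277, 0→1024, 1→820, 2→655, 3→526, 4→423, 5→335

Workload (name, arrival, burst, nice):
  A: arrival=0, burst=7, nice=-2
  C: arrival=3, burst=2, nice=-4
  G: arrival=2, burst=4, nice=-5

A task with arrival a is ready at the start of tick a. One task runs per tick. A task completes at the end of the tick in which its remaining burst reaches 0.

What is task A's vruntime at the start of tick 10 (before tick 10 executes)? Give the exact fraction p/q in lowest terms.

t=0: vr[A=0] → run A
t=1: vr[A=512/793] → run A
t=2: vr[A=1024/793 G=1024/793] → run A
t=3: vr[A=1536/793 C=1024/793 G=1024/793] → run C
t=4: vr[A=1536/793 C=55296/32513 G=1024/793] → run G
t=5: vr[A=1536/793 C=55296/32513 G=4007936/2474953] → run G
t=6: vr[A=1536/793 C=55296/32513 G=4819968/2474953] → run C
t=7: vr[A=1536/793 G=4819968/2474953] → run A
t=8: vr[A=2048/793 G=4819968/2474953] → run G
t=9: vr[A=2048/793 G=5632000/2474953] → run G
t=10: vr[A=2048/793] → run A
t=11: vr[A=2560/793] → run A
t=12: vr[A=3072/793] → run A
t=13: (idle)
t=14: (idle)
t=15: (idle)

vruntime(A, start of tick 10) = 2048/793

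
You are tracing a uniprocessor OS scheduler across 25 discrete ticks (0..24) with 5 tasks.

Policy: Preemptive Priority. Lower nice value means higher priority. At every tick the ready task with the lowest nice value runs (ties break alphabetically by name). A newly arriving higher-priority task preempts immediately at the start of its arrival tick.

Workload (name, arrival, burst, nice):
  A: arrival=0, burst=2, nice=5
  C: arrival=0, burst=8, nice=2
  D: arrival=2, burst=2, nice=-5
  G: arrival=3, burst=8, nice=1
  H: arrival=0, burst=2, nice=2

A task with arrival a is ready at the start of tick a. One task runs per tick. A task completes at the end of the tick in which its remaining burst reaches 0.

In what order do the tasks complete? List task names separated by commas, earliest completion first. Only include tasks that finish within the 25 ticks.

t=0: ready={A,C,H} → run C
t=1: ready={A,C,H} → run C
t=2: ready={A,C,D,H} → run D
t=3: ready={A,C,D,G,H} → run D
t=4: ready={A,C,G,H} → run G
t=5: ready={A,C,G,H} → run G
t=6: ready={A,C,G,H} → run G
t=7: ready={A,C,G,H} → run G
t=8: ready={A,C,G,H} → run G
t=9: ready={A,C,G,H} → run G
t=10: ready={A,C,G,H} → run G
t=11: ready={A,C,G,H} → run G
t=12: ready={A,C,H} → run C
t=13: ready={A,C,H} → run C
t=14: ready={A,C,H} → run C
t=15: ready={A,C,H} → run C
t=16: ready={A,C,H} → run C
t=17: ready={A,C,H} → run C
t=18: ready={A,H} → run H
t=19: ready={A,H} → run H
t=20: ready={A} → run A
t=21: ready={A} → run A
t=22: (idle)
t=23: (idle)
t=24: (idle)

completion order = D, G, C, H, A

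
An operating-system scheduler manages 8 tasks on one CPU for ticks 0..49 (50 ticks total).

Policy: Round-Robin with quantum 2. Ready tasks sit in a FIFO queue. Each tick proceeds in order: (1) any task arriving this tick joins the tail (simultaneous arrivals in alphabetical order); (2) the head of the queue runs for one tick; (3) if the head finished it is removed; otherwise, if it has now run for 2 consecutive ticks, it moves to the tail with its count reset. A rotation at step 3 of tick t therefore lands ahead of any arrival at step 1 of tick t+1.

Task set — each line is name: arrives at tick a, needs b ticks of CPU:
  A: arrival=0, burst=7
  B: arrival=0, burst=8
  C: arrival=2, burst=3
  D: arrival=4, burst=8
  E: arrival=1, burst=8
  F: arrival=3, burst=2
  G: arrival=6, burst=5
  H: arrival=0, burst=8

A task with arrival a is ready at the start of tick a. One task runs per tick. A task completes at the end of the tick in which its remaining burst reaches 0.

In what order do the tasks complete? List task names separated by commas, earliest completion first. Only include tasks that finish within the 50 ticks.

completion order = F, C, A, B, H, G, E, D

t=0: queue=[A,B,H] q_used=0 → run A
t=1: queue=[A,B,H,E] q_used=1 → run A
t=2: queue=[B,H,E,A,C] q_used=0 → run B
t=3: queue=[B,H,E,A,C,F] q_used=1 → run B
t=4: queue=[H,E,A,C,F,B,D] q_used=0 → run H
t=5: queue=[H,E,A,C,F,B,D] q_used=1 → run H
t=6: queue=[E,A,C,F,B,D,H,G] q_used=0 → run E
t=7: queue=[E,A,C,F,B,D,H,G] q_used=1 → run E
t=8: queue=[A,C,F,B,D,H,G,E] q_used=0 → run A
t=9: queue=[A,C,F,B,D,H,G,E] q_used=1 → run A
t=10: queue=[C,F,B,D,H,G,E,A] q_used=0 → run C
t=11: queue=[C,F,B,D,H,G,E,A] q_used=1 → run C
t=12: queue=[F,B,D,H,G,E,A,C] q_used=0 → run F
t=13: queue=[F,B,D,H,G,E,A,C] q_used=1 → run F
t=14: queue=[B,D,H,G,E,A,C] q_used=0 → run B
t=15: queue=[B,D,H,G,E,A,C] q_used=1 → run B
t=16: queue=[D,H,G,E,A,C,B] q_used=0 → run D
t=17: queue=[D,H,G,E,A,C,B] q_used=1 → run D
t=18: queue=[H,G,E,A,C,B,D] q_used=0 → run H
t=19: queue=[H,G,E,A,C,B,D] q_used=1 → run H
t=20: queue=[G,E,A,C,B,D,H] q_used=0 → run G
t=21: queue=[G,E,A,C,B,D,H] q_used=1 → run G
t=22: queue=[E,A,C,B,D,H,G] q_used=0 → run E
t=23: queue=[E,A,C,B,D,H,G] q_used=1 → run E
t=24: queue=[A,C,B,D,H,G,E] q_used=0 → run A
t=25: queue=[A,C,B,D,H,G,E] q_used=1 → run A
t=26: queue=[C,B,D,H,G,E,A] q_used=0 → run C
t=27: queue=[B,D,H,G,E,A] q_used=0 → run B
t=28: queue=[B,D,H,G,E,A] q_used=1 → run B
t=29: queue=[D,H,G,E,A,B] q_used=0 → run D
t=30: queue=[D,H,G,E,A,B] q_used=1 → run D
t=31: queue=[H,G,E,A,B,D] q_used=0 → run H
t=32: queue=[H,G,E,A,B,D] q_used=1 → run H
t=33: queue=[G,E,A,B,D,H] q_used=0 → run G
t=34: queue=[G,E,A,B,D,H] q_used=1 → run G
t=35: queue=[E,A,B,D,H,G] q_used=0 → run E
t=36: queue=[E,A,B,D,H,G] q_used=1 → run E
t=37: queue=[A,B,D,H,G,E] q_used=0 → run A
t=38: queue=[B,D,H,G,E] q_used=0 → run B
t=39: queue=[B,D,H,G,E] q_used=1 → run B
t=40: queue=[D,H,G,E] q_used=0 → run D
t=41: queue=[D,H,G,E] q_used=1 → run D
t=42: queue=[H,G,E,D] q_used=0 → run H
t=43: queue=[H,G,E,D] q_used=1 → run H
t=44: queue=[G,E,D] q_used=0 → run G
t=45: queue=[E,D] q_used=0 → run E
t=46: queue=[E,D] q_used=1 → run E
t=47: queue=[D] q_used=0 → run D
t=48: queue=[D] q_used=1 → run D
t=49: (idle)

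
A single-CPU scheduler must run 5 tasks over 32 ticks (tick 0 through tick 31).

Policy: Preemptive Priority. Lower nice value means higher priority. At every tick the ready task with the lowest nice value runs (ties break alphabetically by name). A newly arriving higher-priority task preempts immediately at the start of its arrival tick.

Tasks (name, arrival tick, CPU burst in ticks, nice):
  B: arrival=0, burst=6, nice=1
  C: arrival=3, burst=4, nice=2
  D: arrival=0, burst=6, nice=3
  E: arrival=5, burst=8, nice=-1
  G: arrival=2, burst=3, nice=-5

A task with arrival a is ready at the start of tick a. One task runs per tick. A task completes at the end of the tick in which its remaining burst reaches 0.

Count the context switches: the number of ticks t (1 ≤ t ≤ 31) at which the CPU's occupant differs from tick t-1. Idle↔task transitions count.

t=0: ready={B,D} → run B
t=1: ready={B,D} → run B
t=2: ready={B,D,G} → run G
t=3: ready={B,C,D,G} → run G
t=4: ready={B,C,D,G} → run G
t=5: ready={B,C,D,E} → run E
t=6: ready={B,C,D,E} → run E
t=7: ready={B,C,D,E} → run E
t=8: ready={B,C,D,E} → run E
t=9: ready={B,C,D,E} → run E
t=10: ready={B,C,D,E} → run E
t=11: ready={B,C,D,E} → run E
t=12: ready={B,C,D,E} → run E
t=13: ready={B,C,D} → run B
t=14: ready={B,C,D} → run B
t=15: ready={B,C,D} → run B
t=16: ready={B,C,D} → run B
t=17: ready={C,D} → run C
t=18: ready={C,D} → run C
t=19: ready={C,D} → run C
t=20: ready={C,D} → run C
t=21: ready={D} → run D
t=22: ready={D} → run D
t=23: ready={D} → run D
t=24: ready={D} → run D
t=25: ready={D} → run D
t=26: ready={D} → run D
t=27: (idle)
t=28: (idle)
t=29: (idle)
t=30: (idle)
t=31: (idle)

context switches = 6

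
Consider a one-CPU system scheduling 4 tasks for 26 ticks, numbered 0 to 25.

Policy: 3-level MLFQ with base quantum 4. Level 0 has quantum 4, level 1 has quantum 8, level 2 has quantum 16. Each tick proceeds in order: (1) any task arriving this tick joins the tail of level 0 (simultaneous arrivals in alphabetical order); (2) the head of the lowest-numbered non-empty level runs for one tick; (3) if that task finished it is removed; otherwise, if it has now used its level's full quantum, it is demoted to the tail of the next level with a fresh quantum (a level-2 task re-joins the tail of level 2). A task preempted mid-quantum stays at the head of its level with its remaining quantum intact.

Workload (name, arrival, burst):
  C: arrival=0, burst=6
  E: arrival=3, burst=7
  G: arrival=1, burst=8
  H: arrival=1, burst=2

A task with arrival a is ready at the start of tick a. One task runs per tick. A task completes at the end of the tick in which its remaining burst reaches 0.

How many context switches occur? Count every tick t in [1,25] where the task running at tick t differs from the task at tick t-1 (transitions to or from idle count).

t=0: L0/L1/L2 = C/-/- → run C
t=1: L0/L1/L2 = CGH/-/- → run C
t=2: L0/L1/L2 = CGH/-/- → run C
t=3: L0/L1/L2 = CGHE/-/- → run C
t=4: L0/L1/L2 = GHE/C/- → run G
t=5: L0/L1/L2 = GHE/C/- → run G
t=6: L0/L1/L2 = GHE/C/- → run G
t=7: L0/L1/L2 = GHE/C/- → run G
t=8: L0/L1/L2 = HE/CG/- → run H
t=9: L0/L1/L2 = HE/CG/- → run H
t=10: L0/L1/L2 = E/CG/- → run E
t=11: L0/L1/L2 = E/CG/- → run E
t=12: L0/L1/L2 = E/CG/- → run E
t=13: L0/L1/L2 = E/CG/- → run E
t=14: L0/L1/L2 = -/CGE/- → run C
t=15: L0/L1/L2 = -/CGE/- → run C
t=16: L0/L1/L2 = -/GE/- → run G
t=17: L0/L1/L2 = -/GE/- → run G
t=18: L0/L1/L2 = -/GE/- → run G
t=19: L0/L1/L2 = -/GE/- → run G
t=20: L0/L1/L2 = -/E/- → run E
t=21: L0/L1/L2 = -/E/- → run E
t=22: L0/L1/L2 = -/E/- → run E
t=23: (idle)
t=24: (idle)
t=25: (idle)

context switches = 7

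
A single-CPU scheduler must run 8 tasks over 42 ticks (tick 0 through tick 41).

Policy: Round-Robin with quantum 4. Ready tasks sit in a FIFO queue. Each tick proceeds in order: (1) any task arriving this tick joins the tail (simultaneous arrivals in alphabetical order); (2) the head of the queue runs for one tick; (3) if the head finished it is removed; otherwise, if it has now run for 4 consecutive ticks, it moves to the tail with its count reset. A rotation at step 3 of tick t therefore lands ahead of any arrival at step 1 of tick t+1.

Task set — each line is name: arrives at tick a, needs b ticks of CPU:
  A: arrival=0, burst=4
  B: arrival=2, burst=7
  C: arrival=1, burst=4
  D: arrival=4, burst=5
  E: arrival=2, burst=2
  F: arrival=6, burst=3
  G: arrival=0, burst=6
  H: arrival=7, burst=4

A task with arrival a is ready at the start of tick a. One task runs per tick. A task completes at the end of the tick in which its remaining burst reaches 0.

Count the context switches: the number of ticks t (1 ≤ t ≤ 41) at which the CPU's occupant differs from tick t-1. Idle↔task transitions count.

context switches = 11

t=0: queue=[A,G] q_used=0 → run A
t=1: queue=[A,G,C] q_used=1 → run A
t=2: queue=[A,G,C,B,E] q_used=2 → run A
t=3: queue=[A,G,C,B,E] q_used=3 → run A
t=4: queue=[G,C,B,E,D] q_used=0 → run G
t=5: queue=[G,C,B,E,D] q_used=1 → run G
t=6: queue=[G,C,B,E,D,F] q_used=2 → run G
t=7: queue=[G,C,B,E,D,F,H] q_used=3 → run G
t=8: queue=[C,B,E,D,F,H,G] q_used=0 → run C
t=9: queue=[C,B,E,D,F,H,G] q_used=1 → run C
t=10: queue=[C,B,E,D,F,H,G] q_used=2 → run C
t=11: queue=[C,B,E,D,F,H,G] q_used=3 → run C
t=12: queue=[B,E,D,F,H,G] q_used=0 → run B
t=13: queue=[B,E,D,F,H,G] q_used=1 → run B
t=14: queue=[B,E,D,F,H,G] q_used=2 → run B
t=15: queue=[B,E,D,F,H,G] q_used=3 → run B
t=16: queue=[E,D,F,H,G,B] q_used=0 → run E
t=17: queue=[E,D,F,H,G,B] q_used=1 → run E
t=18: queue=[D,F,H,G,B] q_used=0 → run D
t=19: queue=[D,F,H,G,B] q_used=1 → run D
t=20: queue=[D,F,H,G,B] q_used=2 → run D
t=21: queue=[D,F,H,G,B] q_used=3 → run D
t=22: queue=[F,H,G,B,D] q_used=0 → run F
t=23: queue=[F,H,G,B,D] q_used=1 → run F
t=24: queue=[F,H,G,B,D] q_used=2 → run F
t=25: queue=[H,G,B,D] q_used=0 → run H
t=26: queue=[H,G,B,D] q_used=1 → run H
t=27: queue=[H,G,B,D] q_used=2 → run H
t=28: queue=[H,G,B,D] q_used=3 → run H
t=29: queue=[G,B,D] q_used=0 → run G
t=30: queue=[G,B,D] q_used=1 → run G
t=31: queue=[B,D] q_used=0 → run B
t=32: queue=[B,D] q_used=1 → run B
t=33: queue=[B,D] q_used=2 → run B
t=34: queue=[D] q_used=0 → run D
t=35: (idle)
t=36: (idle)
t=37: (idle)
t=38: (idle)
t=39: (idle)
t=40: (idle)
t=41: (idle)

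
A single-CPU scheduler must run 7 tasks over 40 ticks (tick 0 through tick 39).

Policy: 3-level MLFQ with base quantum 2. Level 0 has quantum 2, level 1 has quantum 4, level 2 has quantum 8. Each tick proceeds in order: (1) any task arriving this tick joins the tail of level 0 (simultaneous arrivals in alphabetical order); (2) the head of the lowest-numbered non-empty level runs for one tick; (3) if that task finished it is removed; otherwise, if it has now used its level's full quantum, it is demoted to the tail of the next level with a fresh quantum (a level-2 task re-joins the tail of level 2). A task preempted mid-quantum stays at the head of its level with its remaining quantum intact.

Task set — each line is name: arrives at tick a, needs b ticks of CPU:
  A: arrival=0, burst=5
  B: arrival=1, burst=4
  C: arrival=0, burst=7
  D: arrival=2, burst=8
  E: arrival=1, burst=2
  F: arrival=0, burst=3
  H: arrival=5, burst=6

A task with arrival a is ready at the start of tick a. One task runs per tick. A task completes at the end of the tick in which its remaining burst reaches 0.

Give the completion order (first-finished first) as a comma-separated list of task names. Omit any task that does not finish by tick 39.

completion order = E, A, F, B, H, C, D

t=0: L0/L1/L2 = ACF/-/- → run A
t=1: L0/L1/L2 = ACFBE/-/- → run A
t=2: L0/L1/L2 = CFBED/A/- → run C
t=3: L0/L1/L2 = CFBED/A/- → run C
t=4: L0/L1/L2 = FBED/AC/- → run F
t=5: L0/L1/L2 = FBEDH/AC/- → run F
t=6: L0/L1/L2 = BEDH/ACF/- → run B
t=7: L0/L1/L2 = BEDH/ACF/- → run B
t=8: L0/L1/L2 = EDH/ACFB/- → run E
t=9: L0/L1/L2 = EDH/ACFB/- → run E
t=10: L0/L1/L2 = DH/ACFB/- → run D
t=11: L0/L1/L2 = DH/ACFB/- → run D
t=12: L0/L1/L2 = H/ACFBD/- → run H
t=13: L0/L1/L2 = H/ACFBD/- → run H
t=14: L0/L1/L2 = -/ACFBDH/- → run A
t=15: L0/L1/L2 = -/ACFBDH/- → run A
t=16: L0/L1/L2 = -/ACFBDH/- → run A
t=17: L0/L1/L2 = -/CFBDH/- → run C
t=18: L0/L1/L2 = -/CFBDH/- → run C
t=19: L0/L1/L2 = -/CFBDH/- → run C
t=20: L0/L1/L2 = -/CFBDH/- → run C
t=21: L0/L1/L2 = -/FBDH/C → run F
t=22: L0/L1/L2 = -/BDH/C → run B
t=23: L0/L1/L2 = -/BDH/C → run B
t=24: L0/L1/L2 = -/DH/C → run D
t=25: L0/L1/L2 = -/DH/C → run D
t=26: L0/L1/L2 = -/DH/C → run D
t=27: L0/L1/L2 = -/DH/C → run D
t=28: L0/L1/L2 = -/H/CD → run H
t=29: L0/L1/L2 = -/H/CD → run H
t=30: L0/L1/L2 = -/H/CD → run H
t=31: L0/L1/L2 = -/H/CD → run H
t=32: L0/L1/L2 = -/-/CD → run C
t=33: L0/L1/L2 = -/-/D → run D
t=34: L0/L1/L2 = -/-/D → run D
t=35: (idle)
t=36: (idle)
t=37: (idle)
t=38: (idle)
t=39: (idle)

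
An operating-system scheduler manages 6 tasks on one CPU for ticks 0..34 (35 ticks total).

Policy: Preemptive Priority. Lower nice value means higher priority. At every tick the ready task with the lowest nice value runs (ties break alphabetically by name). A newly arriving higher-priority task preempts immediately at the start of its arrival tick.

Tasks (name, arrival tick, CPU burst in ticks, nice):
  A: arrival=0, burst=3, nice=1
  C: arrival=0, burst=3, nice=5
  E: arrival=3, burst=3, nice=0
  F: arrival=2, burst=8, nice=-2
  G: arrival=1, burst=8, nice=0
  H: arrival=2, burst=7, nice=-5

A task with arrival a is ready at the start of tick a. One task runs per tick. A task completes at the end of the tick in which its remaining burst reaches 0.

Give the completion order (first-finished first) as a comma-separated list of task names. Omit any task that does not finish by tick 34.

completion order = H, F, E, G, A, C

t=0: ready={A,C} → run A
t=1: ready={A,C,G} → run G
t=2: ready={A,C,F,G,H} → run H
t=3: ready={A,C,E,F,G,H} → run H
t=4: ready={A,C,E,F,G,H} → run H
t=5: ready={A,C,E,F,G,H} → run H
t=6: ready={A,C,E,F,G,H} → run H
t=7: ready={A,C,E,F,G,H} → run H
t=8: ready={A,C,E,F,G,H} → run H
t=9: ready={A,C,E,F,G} → run F
t=10: ready={A,C,E,F,G} → run F
t=11: ready={A,C,E,F,G} → run F
t=12: ready={A,C,E,F,G} → run F
t=13: ready={A,C,E,F,G} → run F
t=14: ready={A,C,E,F,G} → run F
t=15: ready={A,C,E,F,G} → run F
t=16: ready={A,C,E,F,G} → run F
t=17: ready={A,C,E,G} → run E
t=18: ready={A,C,E,G} → run E
t=19: ready={A,C,E,G} → run E
t=20: ready={A,C,G} → run G
t=21: ready={A,C,G} → run G
t=22: ready={A,C,G} → run G
t=23: ready={A,C,G} → run G
t=24: ready={A,C,G} → run G
t=25: ready={A,C,G} → run G
t=26: ready={A,C,G} → run G
t=27: ready={A,C} → run A
t=28: ready={A,C} → run A
t=29: ready={C} → run C
t=30: ready={C} → run C
t=31: ready={C} → run C
t=32: (idle)
t=33: (idle)
t=34: (idle)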